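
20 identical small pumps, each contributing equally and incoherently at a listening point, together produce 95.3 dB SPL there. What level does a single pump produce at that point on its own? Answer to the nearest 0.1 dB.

20 equal incoherent sources add 10·log₁₀(20) = 13.01 dB over one source.
L_one = 95.3 − 13.01 = 82.3 dB SPL.

82.3 dB SPL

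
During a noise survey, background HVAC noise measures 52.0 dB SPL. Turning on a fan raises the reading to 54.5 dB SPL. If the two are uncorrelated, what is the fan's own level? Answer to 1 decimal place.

50.9 dB SPL

Remove the background by subtracting linear intensities:
L_src = 10·log₁₀(10^(54.5/10) − 10^(52.0/10)) = 10·log₁₀(123300) = 50.9 dB SPL.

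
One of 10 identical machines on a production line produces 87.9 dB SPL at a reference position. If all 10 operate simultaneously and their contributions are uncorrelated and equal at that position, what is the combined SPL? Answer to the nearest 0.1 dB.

97.9 dB SPL

10 equal incoherent sources raise the level by 10·log₁₀(10) = 10.00 dB.
L_total = 87.9 + 10.00 = 97.9 dB SPL.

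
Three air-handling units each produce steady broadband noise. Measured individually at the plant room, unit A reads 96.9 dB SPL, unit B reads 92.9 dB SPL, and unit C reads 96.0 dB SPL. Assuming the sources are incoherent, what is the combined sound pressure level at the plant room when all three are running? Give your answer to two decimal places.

100.35 dB SPL

Incoherent sources sum as intensities:
L_total = 10·log₁₀(10^(96.9/10) + 10^(92.9/10) + 10^(96.0/10)) = 10·log₁₀(10829000000) = 100.35 dB SPL.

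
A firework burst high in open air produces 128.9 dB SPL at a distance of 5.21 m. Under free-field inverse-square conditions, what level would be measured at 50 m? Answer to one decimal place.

Free-field point source: level drops by 20·log₁₀ of the distance ratio.
ΔL = −20·log₁₀(50/5.21) = -19.64 dB, so L₂ = 128.9 + (-19.64) = 109.3 dB SPL.

109.3 dB SPL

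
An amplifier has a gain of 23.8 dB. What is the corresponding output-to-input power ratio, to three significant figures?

Power ratio = 10^(dB/10).
10^(23.8/10) = 10^(2.380) = 240.

240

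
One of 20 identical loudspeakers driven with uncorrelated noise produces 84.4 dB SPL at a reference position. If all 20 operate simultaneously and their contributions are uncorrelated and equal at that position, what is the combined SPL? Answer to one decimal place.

20 equal incoherent sources raise the level by 10·log₁₀(20) = 13.01 dB.
L_total = 84.4 + 13.01 = 97.4 dB SPL.

97.4 dB SPL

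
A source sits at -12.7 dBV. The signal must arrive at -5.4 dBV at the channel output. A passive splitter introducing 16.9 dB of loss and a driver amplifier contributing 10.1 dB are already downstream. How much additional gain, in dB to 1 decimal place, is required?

14.1 dB

The required make-up gain is the shortfall in the dB sum.
G = -5.4 − (-12.7) + 16.9 − 10.1 = 14.1 dB.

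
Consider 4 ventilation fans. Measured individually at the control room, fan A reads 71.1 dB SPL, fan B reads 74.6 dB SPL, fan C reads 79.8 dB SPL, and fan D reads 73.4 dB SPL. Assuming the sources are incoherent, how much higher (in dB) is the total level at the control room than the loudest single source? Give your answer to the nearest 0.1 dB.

2.2 dB

Uncorrelated sources add in intensity (power), not in dB.
L_total = 10·log₁₀(10^(71.1/10) + 10^(74.6/10) + 10^(79.8/10) + 10^(73.4/10)) = 82.02 dB SPL.
Excess over the loudest (79.8 dB): 82.02 − 79.8 = 2.2 dB.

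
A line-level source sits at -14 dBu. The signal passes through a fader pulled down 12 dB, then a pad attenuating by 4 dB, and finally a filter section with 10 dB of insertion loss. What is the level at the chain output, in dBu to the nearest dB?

-40 dBu

Cascaded gains and losses add directly in dB.
-14 − 12 − 4 − 10 = -40 dBu.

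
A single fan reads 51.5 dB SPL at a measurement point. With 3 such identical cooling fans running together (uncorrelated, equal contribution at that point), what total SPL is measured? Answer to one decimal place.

3 equal incoherent sources raise the level by 10·log₁₀(3) = 4.77 dB.
L_total = 51.5 + 4.77 = 56.3 dB SPL.

56.3 dB SPL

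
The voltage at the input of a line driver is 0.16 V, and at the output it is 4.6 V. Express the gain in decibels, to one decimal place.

Voltage ratio → dB uses the 20·log₁₀ form:
20·log₁₀(4.6/0.16) = 20·log₁₀(28.75) = 29.2 dB.

29.2 dB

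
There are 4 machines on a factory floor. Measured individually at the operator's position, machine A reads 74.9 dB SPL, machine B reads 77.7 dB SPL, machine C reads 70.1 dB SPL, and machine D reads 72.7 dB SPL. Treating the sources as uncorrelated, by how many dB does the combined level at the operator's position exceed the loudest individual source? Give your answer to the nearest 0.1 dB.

Add the sources as powers (linear), then convert back to dB:
L_total = 10·log₁₀(10^(74.9/10) + 10^(77.7/10) + 10^(70.1/10) + 10^(72.7/10)) = 80.74 dB SPL.
Excess over the loudest (77.7 dB): 80.74 − 77.7 = 3.0 dB.

3.0 dB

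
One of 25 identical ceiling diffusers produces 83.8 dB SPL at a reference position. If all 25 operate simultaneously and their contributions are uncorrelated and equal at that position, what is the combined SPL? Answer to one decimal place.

25 equal incoherent sources raise the level by 10·log₁₀(25) = 13.98 dB.
L_total = 83.8 + 13.98 = 97.8 dB SPL.

97.8 dB SPL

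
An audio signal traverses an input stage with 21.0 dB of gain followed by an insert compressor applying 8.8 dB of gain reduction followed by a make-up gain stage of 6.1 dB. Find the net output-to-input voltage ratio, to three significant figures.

Net gain = 21.0 + (−8.8) + 6.1 = 18.3 dB.
Voltage ratio = 10^(18.3/20) = 8.22.

8.22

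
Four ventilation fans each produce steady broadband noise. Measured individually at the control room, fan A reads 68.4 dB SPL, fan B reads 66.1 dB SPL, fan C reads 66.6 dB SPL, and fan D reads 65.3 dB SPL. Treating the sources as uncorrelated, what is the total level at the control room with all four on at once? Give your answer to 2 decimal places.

Add the sources as powers (linear), then convert back to dB:
L_total = 10·log₁₀(10^(68.4/10) + 10^(66.1/10) + 10^(66.6/10) + 10^(65.3/10)) = 10·log₁₀(18950000) = 72.78 dB SPL.

72.78 dB SPL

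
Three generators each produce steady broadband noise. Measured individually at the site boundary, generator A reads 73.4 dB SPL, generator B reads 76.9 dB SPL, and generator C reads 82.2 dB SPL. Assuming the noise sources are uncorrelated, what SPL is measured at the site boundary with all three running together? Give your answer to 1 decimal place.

83.7 dB SPL

Incoherent sources sum as intensities:
L_total = 10·log₁₀(10^(73.4/10) + 10^(76.9/10) + 10^(82.2/10)) = 10·log₁₀(236800000) = 83.7 dB SPL.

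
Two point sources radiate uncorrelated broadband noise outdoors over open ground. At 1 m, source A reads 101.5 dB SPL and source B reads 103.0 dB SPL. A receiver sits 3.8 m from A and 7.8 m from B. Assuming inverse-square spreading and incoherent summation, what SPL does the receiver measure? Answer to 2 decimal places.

91.16 dB SPL

At the listener: L_A = 101.5 − 20·log₁₀(3.8) = 89.904 dB; L_B = 103.0 − 20·log₁₀(7.8) = 85.158 dB.
Combined: 10·log₁₀(10^(89.904/10)+10^(85.158/10)) = 91.16 dB SPL.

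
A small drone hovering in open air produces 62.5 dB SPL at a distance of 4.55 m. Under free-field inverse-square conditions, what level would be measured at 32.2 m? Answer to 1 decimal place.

Inverse-square spreading gives ΔL = −20·log₁₀(d₂/d₁).
ΔL = −20·log₁₀(32.2/4.55) = -17.00 dB, so L₂ = 62.5 + (-17.00) = 45.5 dB SPL.

45.5 dB SPL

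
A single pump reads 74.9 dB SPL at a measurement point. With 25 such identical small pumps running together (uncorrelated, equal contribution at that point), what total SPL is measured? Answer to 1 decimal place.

88.9 dB SPL

25 equal incoherent sources raise the level by 10·log₁₀(25) = 13.98 dB.
L_total = 74.9 + 13.98 = 88.9 dB SPL.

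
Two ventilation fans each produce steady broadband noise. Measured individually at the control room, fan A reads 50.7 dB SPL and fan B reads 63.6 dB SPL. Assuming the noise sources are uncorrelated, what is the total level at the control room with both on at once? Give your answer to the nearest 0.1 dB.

Add the sources as powers (linear), then convert back to dB:
L_total = 10·log₁₀(10^(50.7/10) + 10^(63.6/10)) = 10·log₁₀(2408000) = 63.8 dB SPL.

63.8 dB SPL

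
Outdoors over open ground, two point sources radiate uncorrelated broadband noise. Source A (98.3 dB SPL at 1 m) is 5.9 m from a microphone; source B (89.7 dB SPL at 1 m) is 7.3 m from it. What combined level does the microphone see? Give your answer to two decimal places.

83.26 dB SPL

At the listener: L_A = 98.3 − 20·log₁₀(5.9) = 82.883 dB; L_B = 89.7 − 20·log₁₀(7.3) = 72.434 dB.
Combined: 10·log₁₀(10^(82.883/10)+10^(72.434/10)) = 83.26 dB SPL.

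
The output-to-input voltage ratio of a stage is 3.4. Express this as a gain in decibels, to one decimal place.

10.6 dB

Voltage is an amplitude quantity, so gain = 20·log₁₀(V_out/V_in).
20·log₁₀(3.4) = 10.6 dB.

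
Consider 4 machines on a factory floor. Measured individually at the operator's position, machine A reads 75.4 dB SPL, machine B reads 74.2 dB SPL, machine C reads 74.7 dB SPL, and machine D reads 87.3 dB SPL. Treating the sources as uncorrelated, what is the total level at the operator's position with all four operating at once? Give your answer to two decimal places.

87.98 dB SPL

Incoherent sources sum as intensities:
L_total = 10·log₁₀(10^(75.4/10) + 10^(74.2/10) + 10^(74.7/10) + 10^(87.3/10)) = 10·log₁₀(627500000) = 87.98 dB SPL.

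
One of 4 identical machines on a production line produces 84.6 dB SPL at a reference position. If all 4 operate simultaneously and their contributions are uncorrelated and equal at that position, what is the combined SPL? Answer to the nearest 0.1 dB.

4 equal incoherent sources raise the level by 10·log₁₀(4) = 6.02 dB.
L_total = 84.6 + 6.02 = 90.6 dB SPL.

90.6 dB SPL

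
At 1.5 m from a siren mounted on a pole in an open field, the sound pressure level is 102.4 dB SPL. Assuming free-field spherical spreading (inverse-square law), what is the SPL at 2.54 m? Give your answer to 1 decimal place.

Free-field point source: level drops by 20·log₁₀ of the distance ratio.
ΔL = −20·log₁₀(2.54/1.5) = -4.57 dB, so L₂ = 102.4 + (-4.57) = 97.8 dB SPL.

97.8 dB SPL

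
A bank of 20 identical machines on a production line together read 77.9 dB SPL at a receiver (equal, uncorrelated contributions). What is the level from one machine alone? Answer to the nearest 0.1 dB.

20 equal incoherent sources add 10·log₁₀(20) = 13.01 dB over one source.
L_one = 77.9 − 13.01 = 64.9 dB SPL.

64.9 dB SPL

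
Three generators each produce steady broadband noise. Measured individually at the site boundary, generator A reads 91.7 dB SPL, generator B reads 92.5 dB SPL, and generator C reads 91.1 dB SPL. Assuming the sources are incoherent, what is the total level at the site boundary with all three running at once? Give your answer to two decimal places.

96.58 dB SPL

Incoherent sources sum as intensities:
L_total = 10·log₁₀(10^(91.7/10) + 10^(92.5/10) + 10^(91.1/10)) = 10·log₁₀(4546000000) = 96.58 dB SPL.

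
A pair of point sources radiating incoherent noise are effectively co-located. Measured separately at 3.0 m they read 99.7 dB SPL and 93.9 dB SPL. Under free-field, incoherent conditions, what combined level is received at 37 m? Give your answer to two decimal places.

78.89 dB SPL

Combined at 3.0 m: 10·log₁₀(10^(99.7/10)+10^(93.9/10)) = 100.714 dB SPL.
Then apply −20·log₁₀(37/3.0) = -21.822 dB → 78.89 dB SPL.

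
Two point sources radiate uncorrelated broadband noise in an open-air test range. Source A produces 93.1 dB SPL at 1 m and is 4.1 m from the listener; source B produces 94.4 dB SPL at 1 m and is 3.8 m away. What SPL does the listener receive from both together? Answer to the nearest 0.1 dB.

84.9 dB SPL

At the listener: L_A = 93.1 − 20·log₁₀(4.1) = 80.84 dB; L_B = 94.4 − 20·log₁₀(3.8) = 82.80 dB.
Combined: 10·log₁₀(10^(80.84/10)+10^(82.80/10)) = 84.9 dB SPL.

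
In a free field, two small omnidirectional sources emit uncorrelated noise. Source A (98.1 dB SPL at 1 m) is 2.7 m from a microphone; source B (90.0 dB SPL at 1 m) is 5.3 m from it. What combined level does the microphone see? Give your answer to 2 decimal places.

At the listener: L_A = 98.1 − 20·log₁₀(2.7) = 89.473 dB; L_B = 90.0 − 20·log₁₀(5.3) = 75.514 dB.
Combined: 10·log₁₀(10^(89.473/10)+10^(75.514/10)) = 89.64 dB SPL.

89.64 dB SPL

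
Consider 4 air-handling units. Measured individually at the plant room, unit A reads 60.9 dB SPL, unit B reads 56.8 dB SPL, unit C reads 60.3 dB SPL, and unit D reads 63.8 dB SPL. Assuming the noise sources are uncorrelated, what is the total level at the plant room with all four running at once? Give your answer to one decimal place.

Incoherent sources sum as intensities:
L_total = 10·log₁₀(10^(60.9/10) + 10^(56.8/10) + 10^(60.3/10) + 10^(63.8/10)) = 10·log₁₀(5179000) = 67.1 dB SPL.

67.1 dB SPL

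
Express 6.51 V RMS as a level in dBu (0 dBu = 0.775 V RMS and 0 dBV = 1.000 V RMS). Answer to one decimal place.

+18.5 dBu

dBu = 20·log₁₀(V / 0.775 V).
20·log₁₀(6.51/0.775) = +18.5 dBu.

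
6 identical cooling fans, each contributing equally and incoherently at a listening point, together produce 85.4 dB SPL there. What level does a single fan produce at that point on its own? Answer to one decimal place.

6 equal incoherent sources add 10·log₁₀(6) = 7.78 dB over one source.
L_one = 85.4 − 7.78 = 77.6 dB SPL.

77.6 dB SPL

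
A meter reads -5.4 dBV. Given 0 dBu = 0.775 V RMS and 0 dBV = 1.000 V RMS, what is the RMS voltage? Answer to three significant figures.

0.537 V

V = 1.000 V × 10^(-5.4/20).
= 1.000 × 0.5370 = 0.537 V.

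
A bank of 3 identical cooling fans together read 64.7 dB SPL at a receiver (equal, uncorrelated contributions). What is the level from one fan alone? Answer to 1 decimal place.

3 equal incoherent sources add 10·log₁₀(3) = 4.77 dB over one source.
L_one = 64.7 − 4.77 = 59.9 dB SPL.

59.9 dB SPL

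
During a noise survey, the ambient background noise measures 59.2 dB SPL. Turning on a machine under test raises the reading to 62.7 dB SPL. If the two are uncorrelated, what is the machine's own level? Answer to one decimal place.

60.1 dB SPL

Background correction is a power subtraction:
L_src = 10·log₁₀(10^(62.7/10) − 10^(59.2/10)) = 10·log₁₀(1030000) = 60.1 dB SPL.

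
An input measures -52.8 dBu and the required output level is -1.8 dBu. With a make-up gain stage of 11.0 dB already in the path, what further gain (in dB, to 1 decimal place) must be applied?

40.0 dB

The required make-up gain is the shortfall in the dB sum.
G = -1.8 − (-52.8) − 11.0 = 40.0 dB.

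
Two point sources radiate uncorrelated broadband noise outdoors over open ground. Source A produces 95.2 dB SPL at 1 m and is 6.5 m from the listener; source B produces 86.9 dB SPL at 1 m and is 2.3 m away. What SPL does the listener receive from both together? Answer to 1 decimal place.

82.3 dB SPL

At the listener: L_A = 95.2 − 20·log₁₀(6.5) = 78.94 dB; L_B = 86.9 − 20·log₁₀(2.3) = 79.67 dB.
Combined: 10·log₁₀(10^(78.94/10)+10^(79.67/10)) = 82.3 dB SPL.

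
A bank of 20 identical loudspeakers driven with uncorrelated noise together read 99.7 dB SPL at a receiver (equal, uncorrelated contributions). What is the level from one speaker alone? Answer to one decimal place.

20 equal incoherent sources add 10·log₁₀(20) = 13.01 dB over one source.
L_one = 99.7 − 13.01 = 86.7 dB SPL.

86.7 dB SPL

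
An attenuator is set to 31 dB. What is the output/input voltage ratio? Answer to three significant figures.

0.0282

Voltage ratio = 10^(dB/20).
10^(-31/20) = 10^(-1.550) = 0.0282.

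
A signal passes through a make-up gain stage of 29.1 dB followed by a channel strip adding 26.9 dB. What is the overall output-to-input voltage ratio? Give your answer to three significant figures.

Net gain = 29.1 + 26.9 = 56.0 dB.
Voltage ratio = 10^(56.0/20) = 631.

631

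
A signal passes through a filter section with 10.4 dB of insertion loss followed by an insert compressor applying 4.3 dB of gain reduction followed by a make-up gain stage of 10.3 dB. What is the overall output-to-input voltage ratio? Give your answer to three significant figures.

Net gain = (−10.4) + (−4.3) + 10.3 = -4.4 dB.
Voltage ratio = 10^(-4.4/20) = 0.603.

0.603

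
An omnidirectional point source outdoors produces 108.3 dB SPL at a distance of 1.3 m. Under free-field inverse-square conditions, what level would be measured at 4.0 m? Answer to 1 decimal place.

98.5 dB SPL

Free-field point source: level drops by 20·log₁₀ of the distance ratio.
ΔL = −20·log₁₀(4.0/1.3) = -9.76 dB, so L₂ = 108.3 + (-9.76) = 98.5 dB SPL.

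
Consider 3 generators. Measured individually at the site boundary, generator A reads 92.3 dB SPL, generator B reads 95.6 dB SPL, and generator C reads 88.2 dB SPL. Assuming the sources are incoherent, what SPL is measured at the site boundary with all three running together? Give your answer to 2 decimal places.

97.77 dB SPL

Incoherent sources sum as intensities:
L_total = 10·log₁₀(10^(92.3/10) + 10^(95.6/10) + 10^(88.2/10)) = 10·log₁₀(5990000000) = 97.77 dB SPL.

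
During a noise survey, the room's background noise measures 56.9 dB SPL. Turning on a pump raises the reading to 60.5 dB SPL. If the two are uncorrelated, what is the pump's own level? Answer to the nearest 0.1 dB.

58.0 dB SPL

Subtract intensities: L_src = 10·log₁₀(10^(L_total/10) − 10^(L_bg/10)).
L_src = 10·log₁₀(10^(60.5/10) − 10^(56.9/10)) = 10·log₁₀(632200) = 58.0 dB SPL.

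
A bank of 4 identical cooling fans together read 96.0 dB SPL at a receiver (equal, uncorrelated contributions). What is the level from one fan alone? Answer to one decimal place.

90.0 dB SPL

4 equal incoherent sources add 10·log₁₀(4) = 6.02 dB over one source.
L_one = 96.0 − 6.02 = 90.0 dB SPL.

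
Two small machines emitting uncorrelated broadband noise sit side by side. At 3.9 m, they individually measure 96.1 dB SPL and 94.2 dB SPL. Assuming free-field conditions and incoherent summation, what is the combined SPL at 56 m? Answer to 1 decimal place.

Combined at 3.9 m: 10·log₁₀(10^(96.1/10)+10^(94.2/10)) = 98.26 dB SPL.
Then apply −20·log₁₀(56/3.9) = -23.14 dB → 75.1 dB SPL.

75.1 dB SPL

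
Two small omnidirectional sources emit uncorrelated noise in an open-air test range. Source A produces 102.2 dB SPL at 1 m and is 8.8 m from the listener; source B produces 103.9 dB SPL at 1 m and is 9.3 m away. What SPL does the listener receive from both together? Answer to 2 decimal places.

86.97 dB SPL

At the listener: L_A = 102.2 − 20·log₁₀(8.8) = 83.310 dB; L_B = 103.9 − 20·log₁₀(9.3) = 84.530 dB.
Combined: 10·log₁₀(10^(83.310/10)+10^(84.530/10)) = 86.97 dB SPL.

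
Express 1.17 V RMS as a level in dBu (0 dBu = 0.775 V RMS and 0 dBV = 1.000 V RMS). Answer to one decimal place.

dBu = 20·log₁₀(V / 0.775 V).
20·log₁₀(1.17/0.775) = +3.6 dBu.

+3.6 dBu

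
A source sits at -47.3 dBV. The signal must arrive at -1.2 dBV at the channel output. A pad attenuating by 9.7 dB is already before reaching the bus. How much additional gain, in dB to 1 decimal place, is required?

The required make-up gain is the shortfall in the dB sum.
G = -1.2 − (-47.3) + 9.7 = 55.8 dB.

55.8 dB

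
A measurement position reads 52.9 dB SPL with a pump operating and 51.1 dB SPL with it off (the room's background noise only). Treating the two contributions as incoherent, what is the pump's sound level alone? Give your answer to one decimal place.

Remove the background by subtracting linear intensities:
L_src = 10·log₁₀(10^(52.9/10) − 10^(51.1/10)) = 10·log₁₀(66160) = 48.2 dB SPL.

48.2 dB SPL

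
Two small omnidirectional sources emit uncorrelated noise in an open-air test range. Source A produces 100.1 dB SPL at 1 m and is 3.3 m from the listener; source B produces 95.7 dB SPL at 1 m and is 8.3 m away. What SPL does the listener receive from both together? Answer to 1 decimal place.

At the listener: L_A = 100.1 − 20·log₁₀(3.3) = 89.73 dB; L_B = 95.7 − 20·log₁₀(8.3) = 77.32 dB.
Combined: 10·log₁₀(10^(89.73/10)+10^(77.32/10)) = 90.0 dB SPL.

90.0 dB SPL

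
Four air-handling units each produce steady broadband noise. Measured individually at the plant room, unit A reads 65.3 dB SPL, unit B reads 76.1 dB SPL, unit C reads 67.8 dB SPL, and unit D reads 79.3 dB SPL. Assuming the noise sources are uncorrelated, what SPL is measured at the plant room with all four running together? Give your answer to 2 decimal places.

Incoherent sources sum as intensities:
L_total = 10·log₁₀(10^(65.3/10) + 10^(76.1/10) + 10^(67.8/10) + 10^(79.3/10)) = 10·log₁₀(135300000) = 81.31 dB SPL.

81.31 dB SPL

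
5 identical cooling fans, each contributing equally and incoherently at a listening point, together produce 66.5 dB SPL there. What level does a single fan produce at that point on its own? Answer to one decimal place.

5 equal incoherent sources add 10·log₁₀(5) = 6.99 dB over one source.
L_one = 66.5 − 6.99 = 59.5 dB SPL.

59.5 dB SPL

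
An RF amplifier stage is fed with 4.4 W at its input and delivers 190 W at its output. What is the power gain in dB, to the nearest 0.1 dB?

16.4 dB

Power is a power quantity, so gain = 10·log₁₀(P_out/P_in).
10·log₁₀(190/4.4) = 10·log₁₀(43.18) = 16.4 dB.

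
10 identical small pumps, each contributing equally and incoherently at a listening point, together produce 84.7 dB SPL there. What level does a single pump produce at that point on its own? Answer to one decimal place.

10 equal incoherent sources add 10·log₁₀(10) = 10.00 dB over one source.
L_one = 84.7 − 10.00 = 74.7 dB SPL.

74.7 dB SPL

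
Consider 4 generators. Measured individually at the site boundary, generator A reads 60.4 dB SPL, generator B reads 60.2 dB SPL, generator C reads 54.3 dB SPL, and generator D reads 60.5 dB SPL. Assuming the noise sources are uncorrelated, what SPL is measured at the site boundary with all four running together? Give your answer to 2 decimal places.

65.48 dB SPL

Add the sources as powers (linear), then convert back to dB:
L_total = 10·log₁₀(10^(60.4/10) + 10^(60.2/10) + 10^(54.3/10) + 10^(60.5/10)) = 10·log₁₀(3535000) = 65.48 dB SPL.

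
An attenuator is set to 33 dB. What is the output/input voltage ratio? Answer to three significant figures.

Voltage ratio = 10^(dB/20).
10^(-33/20) = 10^(-1.650) = 0.0224.

0.0224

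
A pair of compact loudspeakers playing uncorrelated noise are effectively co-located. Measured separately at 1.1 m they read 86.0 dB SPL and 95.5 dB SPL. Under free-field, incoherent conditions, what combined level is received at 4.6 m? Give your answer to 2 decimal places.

Combined at 1.1 m: 10·log₁₀(10^(86.0/10)+10^(95.5/10)) = 95.962 dB SPL.
Then apply −20·log₁₀(4.6/1.1) = -12.427 dB → 83.53 dB SPL.

83.53 dB SPL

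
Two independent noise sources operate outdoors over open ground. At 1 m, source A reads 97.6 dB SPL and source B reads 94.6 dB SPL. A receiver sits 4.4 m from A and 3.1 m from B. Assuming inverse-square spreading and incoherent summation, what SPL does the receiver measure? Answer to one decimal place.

At the listener: L_A = 97.6 − 20·log₁₀(4.4) = 84.73 dB; L_B = 94.6 − 20·log₁₀(3.1) = 84.77 dB.
Combined: 10·log₁₀(10^(84.73/10)+10^(84.77/10)) = 87.8 dB SPL.

87.8 dB SPL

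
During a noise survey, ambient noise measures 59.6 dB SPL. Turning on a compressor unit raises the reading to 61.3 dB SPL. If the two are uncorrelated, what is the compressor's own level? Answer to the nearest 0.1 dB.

Background correction is a power subtraction:
L_src = 10·log₁₀(10^(61.3/10) − 10^(59.6/10)) = 10·log₁₀(437000) = 56.4 dB SPL.

56.4 dB SPL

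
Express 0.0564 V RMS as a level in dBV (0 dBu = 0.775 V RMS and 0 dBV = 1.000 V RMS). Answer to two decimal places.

-24.97 dBV

dBV = 20·log₁₀(V / 1.000 V).
20·log₁₀(0.0564/1.000) = -24.97 dBV.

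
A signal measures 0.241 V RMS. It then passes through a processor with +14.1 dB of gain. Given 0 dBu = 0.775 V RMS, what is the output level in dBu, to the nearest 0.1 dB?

+4.0 dBu

Input level: 20·log₁₀(0.241/0.775) = -10.15 dBu.
Output: -10.15 + 14.1 = +4.0 dBu.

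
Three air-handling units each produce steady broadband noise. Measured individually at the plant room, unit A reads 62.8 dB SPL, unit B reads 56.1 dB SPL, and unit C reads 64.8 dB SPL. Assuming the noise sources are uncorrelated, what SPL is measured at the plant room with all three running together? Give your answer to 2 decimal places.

67.27 dB SPL

Uncorrelated sources add in intensity (power), not in dB.
L_total = 10·log₁₀(10^(62.8/10) + 10^(56.1/10) + 10^(64.8/10)) = 10·log₁₀(5333000) = 67.27 dB SPL.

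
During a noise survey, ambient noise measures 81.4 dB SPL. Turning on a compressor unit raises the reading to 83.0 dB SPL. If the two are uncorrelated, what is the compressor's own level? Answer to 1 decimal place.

77.9 dB SPL

Subtract intensities: L_src = 10·log₁₀(10^(L_total/10) − 10^(L_bg/10)).
L_src = 10·log₁₀(10^(83.0/10) − 10^(81.4/10)) = 10·log₁₀(61490000) = 77.9 dB SPL.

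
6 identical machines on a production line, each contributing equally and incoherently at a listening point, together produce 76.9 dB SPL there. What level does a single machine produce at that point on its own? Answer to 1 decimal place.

69.1 dB SPL

6 equal incoherent sources add 10·log₁₀(6) = 7.78 dB over one source.
L_one = 76.9 − 7.78 = 69.1 dB SPL.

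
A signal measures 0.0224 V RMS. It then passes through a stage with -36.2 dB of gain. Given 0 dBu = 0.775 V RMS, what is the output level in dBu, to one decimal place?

Input level: 20·log₁₀(0.0224/0.775) = -30.78 dBu.
Output: -30.78 − 36.2 = -67.0 dBu.

-67.0 dBu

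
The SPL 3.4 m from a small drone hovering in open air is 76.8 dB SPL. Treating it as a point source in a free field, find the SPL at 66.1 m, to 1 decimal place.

For a point source in a free field, ΔL = −20·log₁₀(d₂/d₁).
ΔL = −20·log₁₀(66.1/3.4) = -25.77 dB, so L₂ = 76.8 + (-25.77) = 51.0 dB SPL.

51.0 dB SPL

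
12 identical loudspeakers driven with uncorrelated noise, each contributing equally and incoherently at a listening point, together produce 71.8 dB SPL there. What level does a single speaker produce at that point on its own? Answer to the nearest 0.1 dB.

12 equal incoherent sources add 10·log₁₀(12) = 10.79 dB over one source.
L_one = 71.8 − 10.79 = 61.0 dB SPL.

61.0 dB SPL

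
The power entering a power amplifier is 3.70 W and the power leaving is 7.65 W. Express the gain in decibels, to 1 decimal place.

Power is a power quantity, so gain = 10·log₁₀(P_out/P_in).
10·log₁₀(7.65/3.70) = 10·log₁₀(2.068) = 3.2 dB.

3.2 dB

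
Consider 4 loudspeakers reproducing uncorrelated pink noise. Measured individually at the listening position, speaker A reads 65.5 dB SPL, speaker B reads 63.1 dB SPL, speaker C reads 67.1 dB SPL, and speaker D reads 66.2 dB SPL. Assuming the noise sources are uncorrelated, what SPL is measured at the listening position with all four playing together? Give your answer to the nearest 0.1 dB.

Add the sources as powers (linear), then convert back to dB:
L_total = 10·log₁₀(10^(65.5/10) + 10^(63.1/10) + 10^(67.1/10) + 10^(66.2/10)) = 10·log₁₀(14890000) = 71.7 dB SPL.

71.7 dB SPL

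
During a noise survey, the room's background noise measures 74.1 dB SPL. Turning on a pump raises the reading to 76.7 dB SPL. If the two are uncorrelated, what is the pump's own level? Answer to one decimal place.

Background correction is a power subtraction:
L_src = 10·log₁₀(10^(76.7/10) − 10^(74.1/10)) = 10·log₁₀(21070000) = 73.2 dB SPL.

73.2 dB SPL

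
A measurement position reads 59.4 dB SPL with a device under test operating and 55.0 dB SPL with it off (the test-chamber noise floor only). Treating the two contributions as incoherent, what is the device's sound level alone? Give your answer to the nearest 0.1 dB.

57.4 dB SPL

Background correction is a power subtraction:
L_src = 10·log₁₀(10^(59.4/10) − 10^(55.0/10)) = 10·log₁₀(554700) = 57.4 dB SPL.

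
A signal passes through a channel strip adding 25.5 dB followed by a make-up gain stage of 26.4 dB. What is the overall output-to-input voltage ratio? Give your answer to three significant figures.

Net gain = 25.5 + 26.4 = 51.9 dB.
Voltage ratio = 10^(51.9/20) = 394.

394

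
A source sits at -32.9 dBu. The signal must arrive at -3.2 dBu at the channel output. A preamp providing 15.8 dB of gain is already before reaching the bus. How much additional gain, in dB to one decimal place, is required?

The required make-up gain is the shortfall in the dB sum.
G = -3.2 − (-32.9) − 15.8 = 13.9 dB.

13.9 dB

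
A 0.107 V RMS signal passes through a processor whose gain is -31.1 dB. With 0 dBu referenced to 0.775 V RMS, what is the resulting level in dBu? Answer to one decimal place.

Input level: 20·log₁₀(0.107/0.775) = -17.20 dBu.
Output: -17.20 − 31.1 = -48.3 dBu.

-48.3 dBu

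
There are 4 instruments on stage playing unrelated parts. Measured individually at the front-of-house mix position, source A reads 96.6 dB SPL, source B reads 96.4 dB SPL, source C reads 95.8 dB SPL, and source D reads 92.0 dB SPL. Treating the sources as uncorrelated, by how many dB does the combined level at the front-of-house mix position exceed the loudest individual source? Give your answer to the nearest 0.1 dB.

Incoherent sources sum as intensities:
L_total = 10·log₁₀(10^(96.6/10) + 10^(96.4/10) + 10^(95.8/10) + 10^(92.0/10)) = 101.56 dB SPL.
Excess over the loudest (96.6 dB): 101.56 − 96.6 = 5.0 dB.

5.0 dB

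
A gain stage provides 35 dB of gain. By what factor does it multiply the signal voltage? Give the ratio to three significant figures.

Voltage ratio = 10^(dB/20).
10^(35/20) = 10^(1.750) = 56.2.

56.2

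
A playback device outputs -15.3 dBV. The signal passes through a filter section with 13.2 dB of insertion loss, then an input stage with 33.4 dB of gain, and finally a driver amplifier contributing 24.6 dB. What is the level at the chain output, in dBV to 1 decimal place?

+29.5 dBV

Cascaded gains and losses add directly in dB.
-15.3 − 13.2 + 33.4 + 24.6 = +29.5 dBV.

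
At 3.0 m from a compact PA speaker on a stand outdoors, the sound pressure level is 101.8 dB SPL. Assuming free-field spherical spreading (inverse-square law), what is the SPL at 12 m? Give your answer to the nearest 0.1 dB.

89.8 dB SPL

Free-field point source: level drops by 20·log₁₀ of the distance ratio.
ΔL = −20·log₁₀(12/3.0) = -12.04 dB, so L₂ = 101.8 + (-12.04) = 89.8 dB SPL.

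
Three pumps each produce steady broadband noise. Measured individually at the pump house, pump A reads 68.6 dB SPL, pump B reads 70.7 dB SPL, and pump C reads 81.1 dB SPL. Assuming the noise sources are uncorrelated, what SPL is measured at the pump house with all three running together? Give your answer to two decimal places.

Incoherent sources sum as intensities:
L_total = 10·log₁₀(10^(68.6/10) + 10^(70.7/10) + 10^(81.1/10)) = 10·log₁₀(147800000) = 81.70 dB SPL.

81.70 dB SPL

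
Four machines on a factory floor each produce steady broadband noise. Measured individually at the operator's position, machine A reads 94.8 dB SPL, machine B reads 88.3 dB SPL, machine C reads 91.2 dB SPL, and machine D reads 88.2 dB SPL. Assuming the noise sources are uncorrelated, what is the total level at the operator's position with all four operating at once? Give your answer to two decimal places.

Uncorrelated sources add in intensity (power), not in dB.
L_total = 10·log₁₀(10^(94.8/10) + 10^(88.3/10) + 10^(91.2/10) + 10^(88.2/10)) = 10·log₁₀(5675000000) = 97.54 dB SPL.

97.54 dB SPL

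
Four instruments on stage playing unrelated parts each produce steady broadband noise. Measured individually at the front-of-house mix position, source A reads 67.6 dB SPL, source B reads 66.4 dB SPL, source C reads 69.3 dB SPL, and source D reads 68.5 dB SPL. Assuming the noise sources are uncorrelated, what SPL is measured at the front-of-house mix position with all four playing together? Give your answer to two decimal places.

Uncorrelated sources add in intensity (power), not in dB.
L_total = 10·log₁₀(10^(67.6/10) + 10^(66.4/10) + 10^(69.3/10) + 10^(68.5/10)) = 10·log₁₀(25710000) = 74.10 dB SPL.

74.10 dB SPL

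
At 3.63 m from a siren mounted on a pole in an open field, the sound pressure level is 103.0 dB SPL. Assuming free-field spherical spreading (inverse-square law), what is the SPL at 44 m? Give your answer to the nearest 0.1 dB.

Free-field point source: level drops by 20·log₁₀ of the distance ratio.
ΔL = −20·log₁₀(44/3.63) = -21.67 dB, so L₂ = 103.0 + (-21.67) = 81.3 dB SPL.

81.3 dB SPL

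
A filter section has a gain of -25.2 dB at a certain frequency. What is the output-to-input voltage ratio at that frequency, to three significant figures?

0.0550

Voltage ratio = 10^(dB/20).
10^(-25.2/20) = 10^(-1.260) = 0.0550.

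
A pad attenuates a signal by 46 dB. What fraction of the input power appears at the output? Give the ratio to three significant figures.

0.0000251

Power ratio = 10^(dB/10).
10^(-46/10) = 10^(-4.600) = 0.0000251.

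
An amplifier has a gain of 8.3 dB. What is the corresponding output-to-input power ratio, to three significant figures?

6.76

Power ratio = 10^(dB/10).
10^(8.3/10) = 10^(0.8300) = 6.76.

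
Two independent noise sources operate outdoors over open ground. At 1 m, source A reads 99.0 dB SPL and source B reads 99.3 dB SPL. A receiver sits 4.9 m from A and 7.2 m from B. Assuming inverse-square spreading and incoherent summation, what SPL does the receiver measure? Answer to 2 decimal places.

At the listener: L_A = 99.0 − 20·log₁₀(4.9) = 85.196 dB; L_B = 99.3 − 20·log₁₀(7.2) = 82.153 dB.
Combined: 10·log₁₀(10^(85.196/10)+10^(82.153/10)) = 86.95 dB SPL.

86.95 dB SPL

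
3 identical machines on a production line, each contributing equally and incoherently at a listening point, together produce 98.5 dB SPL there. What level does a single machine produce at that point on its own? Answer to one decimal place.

3 equal incoherent sources add 10·log₁₀(3) = 4.77 dB over one source.
L_one = 98.5 − 4.77 = 93.7 dB SPL.

93.7 dB SPL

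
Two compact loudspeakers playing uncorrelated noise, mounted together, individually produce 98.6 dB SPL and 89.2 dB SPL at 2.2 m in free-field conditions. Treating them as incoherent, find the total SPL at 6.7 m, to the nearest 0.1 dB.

Combined at 2.2 m: 10·log₁₀(10^(98.6/10)+10^(89.2/10)) = 99.07 dB SPL.
Then apply −20·log₁₀(6.7/2.2) = -9.67 dB → 89.4 dB SPL.

89.4 dB SPL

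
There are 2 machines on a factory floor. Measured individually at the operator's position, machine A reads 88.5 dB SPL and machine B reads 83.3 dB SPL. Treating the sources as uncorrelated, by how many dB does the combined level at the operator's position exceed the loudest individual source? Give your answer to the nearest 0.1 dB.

Incoherent sources sum as intensities:
L_total = 10·log₁₀(10^(88.5/10) + 10^(83.3/10)) = 89.65 dB SPL.
Excess over the loudest (88.5 dB): 89.65 − 88.5 = 1.1 dB.

1.1 dB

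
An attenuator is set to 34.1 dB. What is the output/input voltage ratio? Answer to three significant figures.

Voltage ratio = 10^(dB/20).
10^(-34.1/20) = 10^(-1.705) = 0.0197.

0.0197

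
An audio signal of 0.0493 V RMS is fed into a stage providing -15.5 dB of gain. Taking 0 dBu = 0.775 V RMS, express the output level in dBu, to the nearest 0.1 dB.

-39.4 dBu

Input level: 20·log₁₀(0.0493/0.775) = -23.93 dBu.
Output: -23.93 − 15.5 = -39.4 dBu.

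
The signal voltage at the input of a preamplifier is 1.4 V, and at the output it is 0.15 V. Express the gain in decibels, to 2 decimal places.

Voltage is an amplitude quantity, so gain = 20·log₁₀(V_out/V_in).
20·log₁₀(0.15/1.4) = 20·log₁₀(0.1071) = -19.40 dB.

-19.40 dB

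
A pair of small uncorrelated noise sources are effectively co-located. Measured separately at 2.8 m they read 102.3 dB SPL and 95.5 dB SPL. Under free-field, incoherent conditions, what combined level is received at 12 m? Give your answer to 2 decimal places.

Combined at 2.8 m: 10·log₁₀(10^(102.3/10)+10^(95.5/10)) = 103.124 dB SPL.
Then apply −20·log₁₀(12/2.8) = -12.640 dB → 90.48 dB SPL.

90.48 dB SPL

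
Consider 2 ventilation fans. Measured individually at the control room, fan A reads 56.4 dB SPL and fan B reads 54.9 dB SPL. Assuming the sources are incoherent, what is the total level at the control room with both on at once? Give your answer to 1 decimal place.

58.7 dB SPL

Uncorrelated sources add in intensity (power), not in dB.
L_total = 10·log₁₀(10^(56.4/10) + 10^(54.9/10)) = 10·log₁₀(745500) = 58.7 dB SPL.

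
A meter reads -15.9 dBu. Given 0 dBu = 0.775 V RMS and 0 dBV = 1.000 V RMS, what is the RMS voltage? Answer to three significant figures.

V = 0.775 V × 10^(-15.9/20).
= 0.775 × 0.1603 = 0.124 V.

0.124 V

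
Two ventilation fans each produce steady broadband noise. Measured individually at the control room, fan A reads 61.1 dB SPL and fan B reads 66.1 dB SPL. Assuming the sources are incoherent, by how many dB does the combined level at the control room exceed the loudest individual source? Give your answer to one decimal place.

1.2 dB

Incoherent sources sum as intensities:
L_total = 10·log₁₀(10^(61.1/10) + 10^(66.1/10)) = 67.29 dB SPL.
Excess over the loudest (66.1 dB): 67.29 − 66.1 = 1.2 dB.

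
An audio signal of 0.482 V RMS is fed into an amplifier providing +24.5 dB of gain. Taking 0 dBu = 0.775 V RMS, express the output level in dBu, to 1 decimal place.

Input level: 20·log₁₀(0.482/0.775) = -4.13 dBu.
Output: -4.13 + 24.5 = +20.4 dBu.

+20.4 dBu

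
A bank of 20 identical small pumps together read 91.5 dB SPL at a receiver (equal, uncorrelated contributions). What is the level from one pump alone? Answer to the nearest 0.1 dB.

78.5 dB SPL

20 equal incoherent sources add 10·log₁₀(20) = 13.01 dB over one source.
L_one = 91.5 − 13.01 = 78.5 dB SPL.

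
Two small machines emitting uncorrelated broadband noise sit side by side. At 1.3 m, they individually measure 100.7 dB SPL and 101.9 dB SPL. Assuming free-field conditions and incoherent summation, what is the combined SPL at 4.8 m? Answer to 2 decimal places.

Combined at 1.3 m: 10·log₁₀(10^(100.7/10)+10^(101.9/10)) = 104.352 dB SPL.
Then apply −20·log₁₀(4.8/1.3) = -11.346 dB → 93.01 dB SPL.

93.01 dB SPL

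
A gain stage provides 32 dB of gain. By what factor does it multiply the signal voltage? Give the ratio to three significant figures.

39.8

Voltage ratio = 10^(dB/20).
10^(32/20) = 10^(1.600) = 39.8.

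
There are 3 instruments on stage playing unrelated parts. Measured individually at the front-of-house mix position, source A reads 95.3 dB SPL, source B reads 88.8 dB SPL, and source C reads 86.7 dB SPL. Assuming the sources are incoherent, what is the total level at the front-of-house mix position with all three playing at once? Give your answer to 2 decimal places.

96.64 dB SPL

Incoherent sources sum as intensities:
L_total = 10·log₁₀(10^(95.3/10) + 10^(88.8/10) + 10^(86.7/10)) = 10·log₁₀(4615000000) = 96.64 dB SPL.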